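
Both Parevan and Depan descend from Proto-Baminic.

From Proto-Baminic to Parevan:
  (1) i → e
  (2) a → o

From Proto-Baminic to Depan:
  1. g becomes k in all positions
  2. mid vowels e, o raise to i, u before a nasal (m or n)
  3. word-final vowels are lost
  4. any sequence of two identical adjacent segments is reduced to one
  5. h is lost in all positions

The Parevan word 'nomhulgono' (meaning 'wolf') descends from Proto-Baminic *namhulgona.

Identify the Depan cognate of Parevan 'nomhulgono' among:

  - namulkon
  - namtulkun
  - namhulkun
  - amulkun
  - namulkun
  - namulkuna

Depan: start from *namhulgona.
  rule 1 (unconditioned shift): namhulgona → namhulkona
  rule 2 (pre-nasal raising): namhulkona → namhulkuna
  rule 3 (apocope): namhulkuna → namhulkun
  rule 4: no change — namhulkun
  rule 5 (h-loss): namhulkun → namulkun
  ⇒ Depan namulkun
Only 'namulkun' matches the regular Depan development of *namhulgona.

namulkun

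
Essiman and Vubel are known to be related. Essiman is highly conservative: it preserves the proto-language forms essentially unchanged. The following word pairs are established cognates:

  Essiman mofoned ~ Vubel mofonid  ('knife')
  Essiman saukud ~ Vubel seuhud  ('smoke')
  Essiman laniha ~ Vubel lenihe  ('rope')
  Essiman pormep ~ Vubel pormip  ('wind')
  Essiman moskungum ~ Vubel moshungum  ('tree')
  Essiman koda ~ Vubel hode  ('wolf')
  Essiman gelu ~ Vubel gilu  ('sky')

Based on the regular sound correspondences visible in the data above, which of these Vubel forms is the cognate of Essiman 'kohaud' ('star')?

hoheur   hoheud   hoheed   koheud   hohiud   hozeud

koda ~ hode — Essiman k corresponds to Vubel h word-initially before a back vowel.
saukud ~ seuhud — Essiman a corresponds to Vubel e after a consonant, before a back vowel.
Applying these to Essiman 'kohaud':
  kohaud → hohaud   (k→h word-initially before a back vowel)
  hohaud → hoheud   (a→e after a consonant, before a back vowel)
So the Vubel cognate is 'hoheud'.

hoheud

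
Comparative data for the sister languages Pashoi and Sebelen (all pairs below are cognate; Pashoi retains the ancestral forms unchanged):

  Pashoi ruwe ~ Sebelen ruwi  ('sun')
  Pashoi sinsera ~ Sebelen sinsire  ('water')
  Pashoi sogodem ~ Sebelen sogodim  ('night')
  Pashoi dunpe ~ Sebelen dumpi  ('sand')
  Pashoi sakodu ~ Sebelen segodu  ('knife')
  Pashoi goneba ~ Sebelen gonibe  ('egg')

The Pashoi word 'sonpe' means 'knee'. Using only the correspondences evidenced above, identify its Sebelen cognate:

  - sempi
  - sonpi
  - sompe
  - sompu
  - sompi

dunpe ~ dumpi — Pashoi n corresponds to Sebelen m after a vowel, before a labial obstruent.
ruwe ~ ruwi, dunpe ~ dumpi — Pashoi e corresponds to Sebelen i word-finally.
Applying these to Pashoi 'sonpe':
  sonpe → sompe   (n→m after a vowel, before a labial obstruent)
  sompe → sompi   (e→i word-finally)
So the Sebelen cognate is 'sompi'.

sompi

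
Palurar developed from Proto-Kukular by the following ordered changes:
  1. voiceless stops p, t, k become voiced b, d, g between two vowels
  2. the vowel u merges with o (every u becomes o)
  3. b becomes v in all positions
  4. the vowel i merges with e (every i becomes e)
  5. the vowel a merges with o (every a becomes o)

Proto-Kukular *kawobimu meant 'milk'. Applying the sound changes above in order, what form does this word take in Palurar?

kowovemo

Palurar: start from *kawobimu.
  rule 1: no change — kawobimu
  rule 2 (vowel merger): kawobimu → kawobimo
  rule 3 (unconditioned shift): kawobimo → kawovimo
  rule 4 (vowel merger): kawovimo → kawovemo
  rule 5 (vowel merger): kawovemo → kowovemo
  ⇒ Palurar kowovemo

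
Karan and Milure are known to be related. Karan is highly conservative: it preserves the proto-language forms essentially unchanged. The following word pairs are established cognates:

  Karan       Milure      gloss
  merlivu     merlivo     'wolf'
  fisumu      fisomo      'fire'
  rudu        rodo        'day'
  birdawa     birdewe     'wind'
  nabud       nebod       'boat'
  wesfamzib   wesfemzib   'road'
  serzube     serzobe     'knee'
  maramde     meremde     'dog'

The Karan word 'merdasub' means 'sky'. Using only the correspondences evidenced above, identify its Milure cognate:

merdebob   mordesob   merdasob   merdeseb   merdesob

merdesob

birdawa ~ birdewe — Karan a corresponds to Milure e after a consonant, before a consonant other than r, m, n, p, b, f, v.
serzube ~ serzobe — Karan u corresponds to Milure o after a consonant, before a labial obstruent.
Applying these to Karan 'merdasub':
  merdasub → merdesub   (a→e after a consonant, before a consonant other than r, m, n, p, b, f, v)
  merdesub → merdesob   (u→o after a consonant, before a labial obstruent)
So the Milure cognate is 'merdesob'.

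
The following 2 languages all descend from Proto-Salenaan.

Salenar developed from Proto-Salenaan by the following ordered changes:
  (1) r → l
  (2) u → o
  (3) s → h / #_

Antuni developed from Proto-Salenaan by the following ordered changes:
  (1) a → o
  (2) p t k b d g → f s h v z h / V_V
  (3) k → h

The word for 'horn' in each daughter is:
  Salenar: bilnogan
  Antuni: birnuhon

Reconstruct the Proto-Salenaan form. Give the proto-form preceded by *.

*birnugan

Position 3: Salenar has l, Antuni has r. Antuni preserves r here (none of its changes turn any other segment into r), so the proto-segment is *r.
Position 6: Salenar has g, Antuni has h. Salenar preserves g here (none of its changes turn any other segment into g), so the proto-segment is *g.
This points to *birnugan. Verify forward in each daughter:
Salenar: *birnugan > bilnugan > bilnogan  (by unconditioned shift, vowel merger)
Antuni: *birnugan > birnugon > birnuhon  (by vowel merger, intervocalic lenition)
Only *birnugan yields all of Salenar bilnogan, Antuni birnuhon.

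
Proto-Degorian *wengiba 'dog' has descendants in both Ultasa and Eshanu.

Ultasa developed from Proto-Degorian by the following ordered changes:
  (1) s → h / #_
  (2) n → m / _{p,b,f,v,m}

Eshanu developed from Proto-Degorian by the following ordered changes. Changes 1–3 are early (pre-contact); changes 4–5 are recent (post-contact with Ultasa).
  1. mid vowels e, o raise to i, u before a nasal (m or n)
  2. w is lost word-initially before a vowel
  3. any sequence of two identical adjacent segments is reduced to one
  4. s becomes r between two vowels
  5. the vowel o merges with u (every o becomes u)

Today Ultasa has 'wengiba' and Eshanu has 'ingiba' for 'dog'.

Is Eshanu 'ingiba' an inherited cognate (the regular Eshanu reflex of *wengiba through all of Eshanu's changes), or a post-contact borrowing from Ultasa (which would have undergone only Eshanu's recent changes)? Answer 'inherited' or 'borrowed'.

inherited

If inherited, *wengiba would pass through all of Eshanu's changes:
Eshanu: start from *wengiba.
  rule 1 (pre-nasal raising): wengiba → wingiba
  rule 2 (glide loss): wingiba → ingiba
  rule 3: no change — ingiba
  rule 4: no change — ingiba
  rule 5: no change — ingiba
  ⇒ Eshanu ingiba
If borrowed from Ultasa 'wengiba' after the early changes, it would undergo only the recent ones:
  rule 4 (rhotacism): no change (wengiba)
  rule 5 (vowel merger): no change (wengiba)
  ⇒ as a loan: wengiba
Eshanu 'ingiba' matches the inherited outcome exactly, so it is an inherited cognate, not a loan.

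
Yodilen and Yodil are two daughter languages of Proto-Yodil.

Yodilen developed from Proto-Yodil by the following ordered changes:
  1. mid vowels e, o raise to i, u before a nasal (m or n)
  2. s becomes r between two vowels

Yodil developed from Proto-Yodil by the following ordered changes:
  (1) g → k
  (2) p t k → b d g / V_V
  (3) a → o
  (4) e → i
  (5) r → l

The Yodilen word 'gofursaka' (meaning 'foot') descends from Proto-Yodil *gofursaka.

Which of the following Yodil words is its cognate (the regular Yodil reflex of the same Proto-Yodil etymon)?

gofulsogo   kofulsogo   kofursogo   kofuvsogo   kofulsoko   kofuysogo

kofulsogo

Yodil: start from *gofursaka.
  rule 1 (unconditioned shift): gofursaka → kofursaka
  rule 2 (intervocalic voicing): kofursaka → kofursaga
  rule 3 (vowel merger): kofursaga → kofursogo
  rule 4: no change — kofursogo
  rule 5 (unconditioned shift): kofursogo → kofulsogo
  ⇒ Yodil kofulsogo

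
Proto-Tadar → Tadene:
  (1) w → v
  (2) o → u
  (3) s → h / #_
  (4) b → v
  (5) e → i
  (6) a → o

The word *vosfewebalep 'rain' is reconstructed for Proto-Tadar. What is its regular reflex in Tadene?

Tadene: *vosfewebalep > vosfevebalep > vusfevebalep > vusfevevalep > vusfivivalip > vusfivivolip  (by unconditioned shift, vowel merger, unconditioned shift, vowel merger, vowel merger)

vusfivivolip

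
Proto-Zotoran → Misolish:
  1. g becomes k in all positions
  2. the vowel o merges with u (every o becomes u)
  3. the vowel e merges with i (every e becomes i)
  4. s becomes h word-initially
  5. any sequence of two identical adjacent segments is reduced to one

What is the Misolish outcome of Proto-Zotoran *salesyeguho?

halisyikuhu

Misolish: *salesyeguho > salesyekuho > salesyekuhu > salisyikuhu > halisyikuhu  (by unconditioned shift, vowel merger, vowel merger, debuccalisation)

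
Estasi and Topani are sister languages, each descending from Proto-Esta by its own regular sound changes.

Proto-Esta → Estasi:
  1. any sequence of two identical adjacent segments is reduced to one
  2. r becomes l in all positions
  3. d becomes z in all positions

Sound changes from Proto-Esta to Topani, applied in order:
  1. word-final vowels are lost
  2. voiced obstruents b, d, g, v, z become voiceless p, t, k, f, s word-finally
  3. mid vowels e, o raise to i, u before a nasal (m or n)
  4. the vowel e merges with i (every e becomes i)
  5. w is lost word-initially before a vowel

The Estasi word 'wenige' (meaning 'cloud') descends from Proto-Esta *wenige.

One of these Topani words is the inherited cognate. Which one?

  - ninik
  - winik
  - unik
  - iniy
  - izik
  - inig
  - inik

Topani: *wenige
  wenige → wenig   [apocope]
  wenig → wenik   [final devoicing]
  wenik → winik   [pre-nasal raising]
  winik (rule 4 does not apply)
  winik → inik   [glide loss]
  giving Topani inik.
The other candidates each miss or misapply at least one Topani change.

inik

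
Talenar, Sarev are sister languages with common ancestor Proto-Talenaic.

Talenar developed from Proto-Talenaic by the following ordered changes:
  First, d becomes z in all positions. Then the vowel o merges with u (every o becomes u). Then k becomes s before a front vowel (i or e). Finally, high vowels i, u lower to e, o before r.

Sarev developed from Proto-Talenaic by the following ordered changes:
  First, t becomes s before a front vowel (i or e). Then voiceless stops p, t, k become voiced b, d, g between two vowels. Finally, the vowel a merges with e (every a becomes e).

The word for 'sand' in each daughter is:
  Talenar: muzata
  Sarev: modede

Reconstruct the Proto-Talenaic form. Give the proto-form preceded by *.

*modata

Position 4: Talenar has a, Sarev has e. Talenar preserves a here (none of its changes turn any other segment into a), so the proto-segment is *a.
Position 3: Talenar has z, Sarev has d. Taking the neighbouring segments as reconstructed: Talenar z could go back to *d or *z; Sarev d could go back to *t or *d — the one source consistent with every daughter is *d.
Verify the candidate proto-form against each daughter:
Talenar: *modata
  modata → mozata   [unconditioned shift]
  mozata → muzata   [vowel merger]
  muzata (rule 3 does not apply)
  muzata (rule 4 does not apply)
  giving Talenar muzata.
Sarev: *modata > modada > modede  (by intervocalic voicing, vowel merger)
*modata is the unique common source.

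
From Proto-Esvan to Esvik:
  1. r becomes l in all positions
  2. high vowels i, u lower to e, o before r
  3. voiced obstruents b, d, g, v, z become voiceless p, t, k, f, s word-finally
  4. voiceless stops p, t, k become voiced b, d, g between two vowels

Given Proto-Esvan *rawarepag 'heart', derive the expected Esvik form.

Esvik: *rawarepag
  rawarepag → lawalepag   [unconditioned shift]
  lawalepag (rule 2 does not apply)
  lawalepag → lawalepak   [final devoicing]
  lawalepak → lawalebak   [intervocalic voicing]
  giving Esvik lawalebak.

lawalebak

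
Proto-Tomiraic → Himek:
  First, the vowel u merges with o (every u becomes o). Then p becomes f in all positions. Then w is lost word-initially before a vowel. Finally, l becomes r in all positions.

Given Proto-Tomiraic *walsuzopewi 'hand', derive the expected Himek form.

Himek: *walsuzopewi > walsozopewi > walsozofewi > alsozofewi > arsozofewi  (by vowel merger, unconditioned shift, glide loss, unconditioned shift)

arsozofewi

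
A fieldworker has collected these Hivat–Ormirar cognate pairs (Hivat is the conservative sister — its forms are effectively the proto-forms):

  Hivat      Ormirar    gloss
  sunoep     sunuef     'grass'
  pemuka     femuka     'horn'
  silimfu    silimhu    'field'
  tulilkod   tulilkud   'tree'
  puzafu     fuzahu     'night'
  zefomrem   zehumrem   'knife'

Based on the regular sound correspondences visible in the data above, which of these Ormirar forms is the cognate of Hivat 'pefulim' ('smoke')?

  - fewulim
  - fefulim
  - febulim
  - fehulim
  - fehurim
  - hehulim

pemuka ~ femuka — Hivat p corresponds to Ormirar f word-initially before a front vowel.
puzafu ~ fuzahu — Hivat f corresponds to Ormirar h between vowels (before a back vowel).
Applying these to Hivat 'pefulim':
  pefulim → fefulim   (p→f word-initially before a front vowel)
  fefulim → fehulim   (f→h between vowels (before a back vowel))
So the Ormirar cognate is 'fehulim'.

fehulim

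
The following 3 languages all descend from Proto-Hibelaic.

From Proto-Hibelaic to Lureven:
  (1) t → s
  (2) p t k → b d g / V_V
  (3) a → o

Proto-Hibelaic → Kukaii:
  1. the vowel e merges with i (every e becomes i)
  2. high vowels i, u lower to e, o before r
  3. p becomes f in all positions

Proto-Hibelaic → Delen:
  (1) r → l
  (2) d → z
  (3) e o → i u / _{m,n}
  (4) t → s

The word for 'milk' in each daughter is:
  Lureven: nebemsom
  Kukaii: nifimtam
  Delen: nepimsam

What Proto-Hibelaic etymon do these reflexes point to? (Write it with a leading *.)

Position 7: Lureven has o, Kukaii has a, Delen has a. Kukaii preserves a here (none of its changes turn any other segment into a), so the proto-segment is *a.
Position 4: Lureven has e, Kukaii has i, Delen has i. Lureven preserves e here (none of its changes turn any other segment into e), so the proto-segment is *e.
Position 6: Lureven has s, Kukaii has t, Delen has s. Kukaii preserves t here (none of its changes turn any other segment into t), so the proto-segment is *t.
Verify the candidate proto-form against each daughter:
Lureven: *nepemtam
  nepemtam → nepemsam   [unconditioned shift]
  nepemsam → nebemsam   [intervocalic voicing]
  nebemsam → nebemsom   [vowel merger]
  giving Lureven nebemsom.
Kukaii: start from *nepemtam.
  rule 1 (vowel merger): nepemtam → nipimtam
  rule 2: no change — nipimtam
  rule 3 (unconditioned shift): nipimtam → nifimtam
  ⇒ Kukaii nifimtam
Delen: start from *nepemtam.
  rule 1: no change — nepemtam
  rule 2: no change — nepemtam
  rule 3 (pre-nasal raising): nepemtam → nepimtam
  rule 4 (unconditioned shift): nepimtam → nepimsam
  ⇒ Delen nepimsam
*nepemtam is the unique common source.

*nepemtam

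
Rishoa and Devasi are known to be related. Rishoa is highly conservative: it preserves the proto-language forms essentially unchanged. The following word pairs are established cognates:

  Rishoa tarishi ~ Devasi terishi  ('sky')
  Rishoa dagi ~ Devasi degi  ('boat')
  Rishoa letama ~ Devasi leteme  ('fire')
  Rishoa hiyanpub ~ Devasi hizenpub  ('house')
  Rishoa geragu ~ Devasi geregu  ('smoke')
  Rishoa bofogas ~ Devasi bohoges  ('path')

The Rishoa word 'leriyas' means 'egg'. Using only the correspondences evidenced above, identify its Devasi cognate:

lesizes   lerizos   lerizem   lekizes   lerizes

hiyanpub ~ hizenpub — Rishoa y corresponds to Devasi z between vowels (before a back vowel).
dagi ~ degi, geragu ~ geregu — Rishoa a corresponds to Devasi e after a consonant, before a consonant other than r, m, n, p, b, f, v.
Applying these to Rishoa 'leriyas':
  leriyas → lerizas   (y→z between vowels (before a back vowel))
  lerizas → lerizes   (a→e after a consonant, before a consonant other than r, m, n, p, b, f, v)
So the Devasi cognate is 'lerizes'.

lerizes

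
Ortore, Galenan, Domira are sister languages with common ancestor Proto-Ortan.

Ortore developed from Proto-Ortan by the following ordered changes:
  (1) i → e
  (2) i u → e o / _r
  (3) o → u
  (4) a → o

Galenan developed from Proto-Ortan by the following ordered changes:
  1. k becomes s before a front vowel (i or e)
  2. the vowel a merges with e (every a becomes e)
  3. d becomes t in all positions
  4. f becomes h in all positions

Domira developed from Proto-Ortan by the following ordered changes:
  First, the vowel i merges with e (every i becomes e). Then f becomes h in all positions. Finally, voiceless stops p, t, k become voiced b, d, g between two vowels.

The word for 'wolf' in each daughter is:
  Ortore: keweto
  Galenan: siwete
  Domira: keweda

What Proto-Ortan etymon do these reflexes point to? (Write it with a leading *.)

Position 2: Ortore has e, Galenan has i, Domira has e. Galenan preserves i here (none of its changes turn any other segment into i), so the proto-segment is *i.
Position 1: Ortore has k, Galenan has s, Domira has k. Ortore preserves k here (none of its changes turn any other segment into k), so the proto-segment is *k.
Position 6: Ortore has o, Galenan has e, Domira has a. Domira preserves a here (none of its changes turn any other segment into a), so the proto-segment is *a.
This points to *kiweta. Verify forward in each daughter:
Ortore: start from *kiweta.
  rule 1 (vowel merger): kiweta → keweta
  rule 2: no change — keweta
  rule 3: no change — keweta
  rule 4 (vowel merger): keweta → keweto
  ⇒ Ortore keweto
Galenan: start from *kiweta.
  rule 1 (palatalisation): kiweta → siweta
  rule 2 (vowel merger): siweta → siwete
  rule 3: no change — siwete
  rule 4: no change — siwete
  ⇒ Galenan siwete
Domira: start from *kiweta.
  rule 1 (vowel merger): kiweta → keweta
  rule 2: no change — keweta
  rule 3 (intervocalic voicing): keweta → keweda
  ⇒ Domira keweda
No other proto-form is consistent with every reflex, so the reconstruction is *kiweta.

*kiweta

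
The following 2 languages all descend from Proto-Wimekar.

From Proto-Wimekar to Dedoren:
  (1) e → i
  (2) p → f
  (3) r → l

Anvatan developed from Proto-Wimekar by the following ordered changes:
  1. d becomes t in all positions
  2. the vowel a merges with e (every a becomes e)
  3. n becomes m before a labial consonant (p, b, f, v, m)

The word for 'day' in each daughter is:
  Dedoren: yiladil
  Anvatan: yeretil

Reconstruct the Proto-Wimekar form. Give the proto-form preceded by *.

Position 4: Dedoren has a, Anvatan has e. Dedoren preserves a here (none of its changes turn any other segment into a), so the proto-segment is *a.
Position 3: Dedoren has l, Anvatan has r. Anvatan preserves r here (none of its changes turn any other segment into r), so the proto-segment is *r.
Position 2: Dedoren has i, Anvatan has e. Taking the neighbouring segments as reconstructed: Dedoren i could go back to *e or *i; Anvatan e could go back to *a or *e — the one source consistent with every daughter is *e.
Verify the candidate proto-form against each daughter:
Dedoren: *yeradil
  yeradil → yiradil   [vowel merger]
  yiradil (rule 2 does not apply)
  yiradil → yiladil   [unconditioned shift]
  giving Dedoren yiladil.
Anvatan: *yeradil > yeratil > yeretil  (by unconditioned shift, vowel merger)
*yeradil is the unique common source.

*yeradil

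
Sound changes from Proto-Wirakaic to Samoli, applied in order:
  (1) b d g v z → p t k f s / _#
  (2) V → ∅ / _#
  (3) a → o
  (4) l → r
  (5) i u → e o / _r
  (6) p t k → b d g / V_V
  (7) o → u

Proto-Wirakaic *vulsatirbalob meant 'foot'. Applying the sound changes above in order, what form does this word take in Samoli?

Samoli: *vulsatirbalob > vulsatirbalop > vulsotirbolop > vursotirborop > vorsoterborop > vorsoderborop > vursuderburup  (by final devoicing, vowel merger, unconditioned shift, pre-rhotic lowering, intervocalic voicing, vowel merger)

vursuderburup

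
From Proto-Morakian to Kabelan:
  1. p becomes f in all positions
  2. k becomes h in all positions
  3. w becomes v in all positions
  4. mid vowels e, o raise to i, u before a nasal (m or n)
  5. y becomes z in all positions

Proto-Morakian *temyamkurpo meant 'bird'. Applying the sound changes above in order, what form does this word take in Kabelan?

Kabelan: start from *temyamkurpo.
  rule 1 (unconditioned shift): temyamkurpo → temyamkurfo
  rule 2 (unconditioned shift): temyamkurfo → temyamhurfo
  rule 3: no change — temyamhurfo
  rule 4 (pre-nasal raising): temyamhurfo → timyamhurfo
  rule 5 (unconditioned shift): timyamhurfo → timzamhurfo
  ⇒ Kabelan timzamhurfo

timzamhurfo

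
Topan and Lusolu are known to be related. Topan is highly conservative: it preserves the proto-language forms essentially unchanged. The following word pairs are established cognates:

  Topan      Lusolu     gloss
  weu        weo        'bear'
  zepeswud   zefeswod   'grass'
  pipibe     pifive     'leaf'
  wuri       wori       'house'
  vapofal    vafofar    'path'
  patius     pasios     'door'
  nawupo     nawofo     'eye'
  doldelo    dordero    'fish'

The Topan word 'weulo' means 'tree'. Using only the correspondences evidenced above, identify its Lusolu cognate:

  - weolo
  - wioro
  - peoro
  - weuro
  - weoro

patius ~ pasios — Topan u corresponds to Lusolu o after a vowel, before a consonant other than r, m, n, p, b, f, v.
doldelo ~ dordero — Topan l corresponds to Lusolu r between vowels (before a back vowel).
Applying these to Topan 'weulo':
  weulo → weolo   (u→o after a vowel, before a consonant other than r, m, n, p, b, f, v)
  weolo → weoro   (l→r between vowels (before a back vowel))
So the Lusolu cognate is 'weoro'.

weoro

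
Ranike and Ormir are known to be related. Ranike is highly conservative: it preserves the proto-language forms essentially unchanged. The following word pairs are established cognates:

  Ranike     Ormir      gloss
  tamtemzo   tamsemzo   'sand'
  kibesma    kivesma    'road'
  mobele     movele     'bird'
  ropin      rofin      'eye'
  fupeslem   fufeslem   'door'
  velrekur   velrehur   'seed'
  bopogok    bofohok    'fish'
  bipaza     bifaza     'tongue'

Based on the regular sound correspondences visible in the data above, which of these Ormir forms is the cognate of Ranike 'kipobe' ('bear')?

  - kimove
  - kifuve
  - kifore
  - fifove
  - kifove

kifove

bopogok ~ bofohok — Ranike p corresponds to Ormir f between vowels (before a back vowel).
kibesma ~ kivesma, mobele ~ movele — Ranike b corresponds to Ormir v between vowels (before a front vowel).
Applying these to Ranike 'kipobe':
  kipobe → kifobe   (p→f between vowels (before a back vowel))
  kifobe → kifove   (b→v between vowels (before a front vowel))
So the Ormir cognate is 'kifove'.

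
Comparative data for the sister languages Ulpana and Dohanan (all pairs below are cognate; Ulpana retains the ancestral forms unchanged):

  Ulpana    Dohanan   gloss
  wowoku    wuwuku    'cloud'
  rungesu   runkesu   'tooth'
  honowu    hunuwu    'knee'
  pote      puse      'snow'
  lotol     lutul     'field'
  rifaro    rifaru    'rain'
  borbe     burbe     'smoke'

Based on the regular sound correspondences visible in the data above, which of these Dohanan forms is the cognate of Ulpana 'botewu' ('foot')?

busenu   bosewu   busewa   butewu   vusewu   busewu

wowoku ~ wuwuku, honowu ~ hunuwu — Ulpana o corresponds to Dohanan u after a consonant, before a consonant other than r, m, n, p, b, f, v.
pote ~ puse — Ulpana t corresponds to Dohanan s between vowels (before a front vowel).
Applying these to Ulpana 'botewu':
  botewu → butewu   (o→u after a consonant, before a consonant other than r, m, n, p, b, f, v)
  butewu → busewu   (t→s between vowels (before a front vowel))
So the Dohanan cognate is 'busewu'.

busewu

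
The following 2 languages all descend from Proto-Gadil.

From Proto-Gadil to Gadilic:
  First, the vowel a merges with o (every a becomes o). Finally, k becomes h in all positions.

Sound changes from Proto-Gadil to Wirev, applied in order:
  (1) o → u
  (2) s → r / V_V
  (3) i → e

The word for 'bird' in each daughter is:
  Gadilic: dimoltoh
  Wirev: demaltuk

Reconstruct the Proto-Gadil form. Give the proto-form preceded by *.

*dimaltok

Position 4: Gadilic has o, Wirev has a. Wirev preserves a here (none of its changes turn any other segment into a), so the proto-segment is *a.
Position 8: Gadilic has h, Wirev has k. Wirev preserves k here (none of its changes turn any other segment into k), so the proto-segment is *k.
Position 2: Gadilic has i, Wirev has e. Gadilic preserves i here (none of its changes turn any other segment into i), so the proto-segment is *i.
Continuing position by position gives *dimaltok; check it forward:
Gadilic: start from *dimaltok.
  rule 1 (vowel merger): dimaltok → dimoltok
  rule 2 (unconditioned shift): dimoltok → dimoltoh
  ⇒ Gadilic dimoltoh
Wirev: start from *dimaltok.
  rule 1 (vowel merger): dimaltok → dimaltuk
  rule 2: no change — dimaltuk
  rule 3 (vowel merger): dimaltuk → demaltuk
  ⇒ Wirev demaltuk
*dimaltok is the unique common source.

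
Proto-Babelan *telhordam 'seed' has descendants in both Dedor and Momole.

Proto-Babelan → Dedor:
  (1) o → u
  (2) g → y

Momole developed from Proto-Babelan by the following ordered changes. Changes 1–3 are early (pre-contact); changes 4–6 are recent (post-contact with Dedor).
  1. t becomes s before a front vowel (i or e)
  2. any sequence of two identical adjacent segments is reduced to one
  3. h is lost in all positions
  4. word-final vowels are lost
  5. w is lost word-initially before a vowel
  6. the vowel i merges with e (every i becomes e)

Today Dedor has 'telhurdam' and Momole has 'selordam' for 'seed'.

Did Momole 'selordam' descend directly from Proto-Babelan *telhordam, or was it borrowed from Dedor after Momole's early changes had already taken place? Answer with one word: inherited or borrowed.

If inherited, *telhordam would pass through all of Momole's changes:
Momole: *telhordam
  telhordam → selhordam   [palatalisation]
  selhordam (rule 2 does not apply)
  selhordam → selordam   [h-loss]
  selordam (rule 4 does not apply)
  selordam (rule 5 does not apply)
  selordam (rule 6 does not apply)
  giving Momole selordam.
If borrowed from Dedor 'telhurdam' after the early changes, it would undergo only the recent ones:
  rule 4 (apocope): no change (telhurdam)
  rule 5 (glide loss): no change (telhurdam)
  rule 6 (vowel merger): no change (telhurdam)
  ⇒ as a loan: telhurdam
Momole 'selordam' matches the inherited outcome exactly, so it is an inherited cognate, not a loan.

inherited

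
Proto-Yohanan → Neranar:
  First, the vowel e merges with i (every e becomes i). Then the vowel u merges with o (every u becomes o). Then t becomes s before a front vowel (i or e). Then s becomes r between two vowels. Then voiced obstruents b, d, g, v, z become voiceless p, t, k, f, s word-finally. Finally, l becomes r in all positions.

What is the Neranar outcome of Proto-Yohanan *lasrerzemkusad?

rasrirzimkorat

Neranar: *lasrerzemkusad > lasrirzimkusad > lasrirzimkosad > lasrirzimkorad > lasrirzimkorat > rasrirzimkorat  (by vowel merger, vowel merger, rhotacism, final devoicing, unconditioned shift)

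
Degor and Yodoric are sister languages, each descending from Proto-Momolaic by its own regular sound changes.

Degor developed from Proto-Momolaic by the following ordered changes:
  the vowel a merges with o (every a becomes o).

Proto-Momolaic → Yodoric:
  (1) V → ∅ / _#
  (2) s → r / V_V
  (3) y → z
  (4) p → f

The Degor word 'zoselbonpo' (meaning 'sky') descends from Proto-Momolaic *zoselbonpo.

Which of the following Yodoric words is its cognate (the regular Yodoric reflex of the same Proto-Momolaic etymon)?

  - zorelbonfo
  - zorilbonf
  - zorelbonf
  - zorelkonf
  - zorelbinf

zorelbonf

Yodoric: start from *zoselbonpo.
  rule 1 (apocope): zoselbonpo → zoselbonp
  rule 2 (rhotacism): zoselbonp → zorelbonp
  rule 3: no change — zorelbonp
  rule 4 (unconditioned shift): zorelbonp → zorelbonf
  ⇒ Yodoric zorelbonf
Only 'zorelbonf' matches the regular Yodoric development of *zoselbonpo.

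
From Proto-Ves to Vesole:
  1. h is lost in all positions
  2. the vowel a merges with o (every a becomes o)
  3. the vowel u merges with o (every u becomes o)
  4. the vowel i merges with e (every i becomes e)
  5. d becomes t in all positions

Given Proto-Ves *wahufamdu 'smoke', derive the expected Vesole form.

Vesole: *wahufamdu > waufamdu > woufomdu > woofomdo > woofomto  (by h-loss, vowel merger, vowel merger, unconditioned shift)

woofomto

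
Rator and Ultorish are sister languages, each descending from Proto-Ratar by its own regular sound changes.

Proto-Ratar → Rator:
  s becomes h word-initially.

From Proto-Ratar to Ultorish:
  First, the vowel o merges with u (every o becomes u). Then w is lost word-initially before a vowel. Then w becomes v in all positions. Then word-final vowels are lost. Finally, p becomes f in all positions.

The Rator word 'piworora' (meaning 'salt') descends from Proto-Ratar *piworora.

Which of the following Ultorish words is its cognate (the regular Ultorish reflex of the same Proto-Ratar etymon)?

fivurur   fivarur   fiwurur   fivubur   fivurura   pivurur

fivurur

Ultorish: *piworora > piwurura > pivurura > pivurur > fivurur  (by vowel merger, unconditioned shift, apocope, unconditioned shift)
Among the options, 'fivurur' alone shows every Ultorish change applied in order.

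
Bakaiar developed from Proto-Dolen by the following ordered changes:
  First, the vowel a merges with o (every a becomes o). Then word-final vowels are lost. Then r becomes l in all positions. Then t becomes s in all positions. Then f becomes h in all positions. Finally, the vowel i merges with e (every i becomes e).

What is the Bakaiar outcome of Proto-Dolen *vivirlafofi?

Bakaiar: start from *vivirlafofi.
  rule 1 (vowel merger): vivirlafofi → vivirlofofi
  rule 2 (apocope): vivirlofofi → vivirlofof
  rule 3 (unconditioned shift): vivirlofof → vivillofof
  rule 4: no change — vivillofof
  rule 5 (unconditioned shift): vivillofof → vivillohoh
  rule 6 (vowel merger): vivillohoh → vevellohoh
  ⇒ Bakaiar vevellohoh

vevellohoh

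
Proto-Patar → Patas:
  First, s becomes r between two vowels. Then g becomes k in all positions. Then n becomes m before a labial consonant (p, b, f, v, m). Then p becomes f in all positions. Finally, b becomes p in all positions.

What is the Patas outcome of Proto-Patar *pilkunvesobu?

Patas: *pilkunvesobu
  pilkunvesobu → pilkunverobu   [rhotacism]
  pilkunverobu (rule 2 does not apply)
  pilkunverobu → pilkumverobu   [nasal place assimilation]
  pilkumverobu → filkumverobu   [unconditioned shift]
  filkumverobu → filkumveropu   [unconditioned shift]
  giving Patas filkumveropu.

filkumveropu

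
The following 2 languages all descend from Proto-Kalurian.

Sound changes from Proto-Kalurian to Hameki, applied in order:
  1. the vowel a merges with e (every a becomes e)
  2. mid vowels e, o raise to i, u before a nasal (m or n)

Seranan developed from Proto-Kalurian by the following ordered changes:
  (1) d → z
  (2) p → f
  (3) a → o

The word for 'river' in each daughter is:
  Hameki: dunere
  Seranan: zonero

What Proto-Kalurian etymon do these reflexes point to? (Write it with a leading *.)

*donera

Position 2: Hameki has u, Seranan has o. Taking the neighbouring segments as reconstructed: Hameki u could go back to *o or *u; Seranan o could go back to *a or *o — the one source consistent with every daughter is *o.
Position 6: Hameki has e, Seranan has o. Taking the neighbouring segments as reconstructed: Hameki e could go back to *a or *e; Seranan o could go back to *a or *o — the one source consistent with every daughter is *a.
Continuing position by position gives *donera; check it forward:
Hameki: start from *donera.
  rule 1 (vowel merger): donera → donere
  rule 2 (pre-nasal raising): donere → dunere
  ⇒ Hameki dunere
Seranan: start from *donera.
  rule 1 (unconditioned shift): donera → zonera
  rule 2: no change — zonera
  rule 3 (vowel merger): zonera → zonero
  ⇒ Seranan zonero
No other proto-form is consistent with every reflex, so the reconstruction is *donera.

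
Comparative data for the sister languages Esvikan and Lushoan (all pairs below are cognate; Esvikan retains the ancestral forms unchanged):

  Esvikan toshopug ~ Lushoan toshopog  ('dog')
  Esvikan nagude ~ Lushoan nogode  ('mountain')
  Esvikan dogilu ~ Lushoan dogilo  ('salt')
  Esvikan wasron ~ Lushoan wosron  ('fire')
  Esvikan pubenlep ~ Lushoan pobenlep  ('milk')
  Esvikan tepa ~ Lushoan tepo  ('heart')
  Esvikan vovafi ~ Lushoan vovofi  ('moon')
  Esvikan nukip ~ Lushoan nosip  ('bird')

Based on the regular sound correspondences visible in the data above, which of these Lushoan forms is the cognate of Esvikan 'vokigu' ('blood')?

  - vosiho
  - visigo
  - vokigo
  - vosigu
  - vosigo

nukip ~ nosip — Esvikan k corresponds to Lushoan s between vowels (before a front vowel).
dogilu ~ dogilo — Esvikan u corresponds to Lushoan o word-finally.
Applying these to Esvikan 'vokigu':
  vokigu → vosigu   (k→s between vowels (before a front vowel))
  vosigu → vosigo   (u→o word-finally)
So the Lushoan cognate is 'vosigo'.

vosigo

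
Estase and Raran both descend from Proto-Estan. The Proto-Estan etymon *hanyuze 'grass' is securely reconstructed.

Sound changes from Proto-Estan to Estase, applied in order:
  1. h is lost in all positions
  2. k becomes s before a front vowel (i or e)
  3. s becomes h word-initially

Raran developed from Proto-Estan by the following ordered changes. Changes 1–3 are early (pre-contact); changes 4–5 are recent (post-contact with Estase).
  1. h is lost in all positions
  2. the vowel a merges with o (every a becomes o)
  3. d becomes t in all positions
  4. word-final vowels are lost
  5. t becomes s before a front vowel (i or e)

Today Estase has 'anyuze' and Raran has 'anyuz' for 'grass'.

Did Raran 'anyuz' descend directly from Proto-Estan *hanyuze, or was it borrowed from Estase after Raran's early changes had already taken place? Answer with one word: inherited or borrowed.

If inherited, *hanyuze would pass through all of Raran's changes:
Raran: *hanyuze > anyuze > onyuze > onyuz  (by h-loss, vowel merger, apocope)
If borrowed from Estase 'anyuze' after the early changes, it would undergo only the recent ones:
  rule 4 (apocope): anyuze → anyuz
  rule 5 (palatalisation): no change (anyuz)
  ⇒ as a loan: anyuz
Raran 'anyuz' matches the loan outcome 'anyuz', not the inherited 'onyuz' — it skipped the early Raran changes, so it was borrowed from Estase.

borrowed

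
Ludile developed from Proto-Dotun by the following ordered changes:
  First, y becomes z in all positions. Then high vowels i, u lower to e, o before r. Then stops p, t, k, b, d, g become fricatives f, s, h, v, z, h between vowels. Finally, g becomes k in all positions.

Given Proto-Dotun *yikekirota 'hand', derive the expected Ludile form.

Ludile: *yikekirota
  yikekirota → zikekirota   [unconditioned shift]
  zikekirota → zikekerota   [pre-rhotic lowering]
  zikekerota → ziheherosa   [intervocalic lenition]
  ziheherosa (rule 4 does not apply)
  giving Ludile ziheherosa.

ziheherosa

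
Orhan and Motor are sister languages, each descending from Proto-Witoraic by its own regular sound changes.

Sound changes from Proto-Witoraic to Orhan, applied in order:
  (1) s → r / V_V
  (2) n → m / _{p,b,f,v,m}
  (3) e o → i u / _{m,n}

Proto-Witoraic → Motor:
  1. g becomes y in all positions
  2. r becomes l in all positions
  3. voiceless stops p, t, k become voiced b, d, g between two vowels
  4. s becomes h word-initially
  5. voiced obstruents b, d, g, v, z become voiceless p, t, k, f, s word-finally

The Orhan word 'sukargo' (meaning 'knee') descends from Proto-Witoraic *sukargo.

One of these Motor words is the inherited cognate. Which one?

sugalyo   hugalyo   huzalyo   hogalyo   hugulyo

hugalyo

Motor: *sukargo > sukaryo > sukalyo > sugalyo > hugalyo  (by unconditioned shift, unconditioned shift, intervocalic voicing, debuccalisation)
Among the options, 'hugalyo' alone shows every Motor change applied in order.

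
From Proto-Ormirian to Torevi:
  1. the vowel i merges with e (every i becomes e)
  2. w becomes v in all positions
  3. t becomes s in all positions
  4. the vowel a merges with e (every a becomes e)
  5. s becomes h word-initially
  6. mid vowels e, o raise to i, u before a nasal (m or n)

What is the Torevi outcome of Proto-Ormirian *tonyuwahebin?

hunyuvehebin

Torevi: start from *tonyuwahebin.
  rule 1 (vowel merger): tonyuwahebin → tonyuwaheben
  rule 2 (unconditioned shift): tonyuwaheben → tonyuvaheben
  rule 3 (unconditioned shift): tonyuvaheben → sonyuvaheben
  rule 4 (vowel merger): sonyuvaheben → sonyuveheben
  rule 5 (debuccalisation): sonyuveheben → honyuveheben
  rule 6 (pre-nasal raising): honyuveheben → hunyuvehebin
  ⇒ Torevi hunyuvehebin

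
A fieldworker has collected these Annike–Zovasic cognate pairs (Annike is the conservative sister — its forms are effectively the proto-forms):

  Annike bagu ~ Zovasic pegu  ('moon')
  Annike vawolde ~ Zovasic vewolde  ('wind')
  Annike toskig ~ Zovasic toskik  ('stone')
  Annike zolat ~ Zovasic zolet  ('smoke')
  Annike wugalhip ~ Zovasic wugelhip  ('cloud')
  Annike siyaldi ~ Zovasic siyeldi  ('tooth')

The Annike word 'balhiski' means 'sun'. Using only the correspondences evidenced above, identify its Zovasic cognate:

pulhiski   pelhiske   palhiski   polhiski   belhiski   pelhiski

bagu ~ pegu — Annike b corresponds to Zovasic p word-initially before a back vowel.
bagu ~ pegu, vawolde ~ vewolde — Annike a corresponds to Zovasic e after a consonant, before a consonant other than r, m, n, p, b, f, v.
Applying these to Annike 'balhiski':
  balhiski → palhiski   (b→p word-initially before a back vowel)
  palhiski → pelhiski   (a→e after a consonant, before a consonant other than r, m, n, p, b, f, v)
So the Zovasic cognate is 'pelhiski'.

pelhiski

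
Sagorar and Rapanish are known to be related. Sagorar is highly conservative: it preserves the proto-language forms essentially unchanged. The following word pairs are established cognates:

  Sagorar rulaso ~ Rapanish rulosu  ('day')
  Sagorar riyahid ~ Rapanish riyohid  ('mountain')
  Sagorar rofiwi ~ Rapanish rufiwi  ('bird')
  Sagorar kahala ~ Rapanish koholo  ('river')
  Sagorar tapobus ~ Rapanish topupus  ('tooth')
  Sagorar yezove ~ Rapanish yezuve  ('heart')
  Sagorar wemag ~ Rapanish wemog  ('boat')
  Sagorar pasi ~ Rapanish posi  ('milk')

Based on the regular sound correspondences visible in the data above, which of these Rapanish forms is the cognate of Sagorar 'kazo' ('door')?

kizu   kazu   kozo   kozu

kozu

rulaso ~ rulosu, riyahid ~ riyohid — Sagorar a corresponds to Rapanish o after a consonant, before a consonant other than r, m, n, p, b, f, v.
rulaso ~ rulosu — Sagorar o corresponds to Rapanish u word-finally.
Applying these to Sagorar 'kazo':
  kazo → kozo   (a→o after a consonant, before a consonant other than r, m, n, p, b, f, v)
  kozo → kozu   (o→u word-finally)
So the Rapanish cognate is 'kozu'.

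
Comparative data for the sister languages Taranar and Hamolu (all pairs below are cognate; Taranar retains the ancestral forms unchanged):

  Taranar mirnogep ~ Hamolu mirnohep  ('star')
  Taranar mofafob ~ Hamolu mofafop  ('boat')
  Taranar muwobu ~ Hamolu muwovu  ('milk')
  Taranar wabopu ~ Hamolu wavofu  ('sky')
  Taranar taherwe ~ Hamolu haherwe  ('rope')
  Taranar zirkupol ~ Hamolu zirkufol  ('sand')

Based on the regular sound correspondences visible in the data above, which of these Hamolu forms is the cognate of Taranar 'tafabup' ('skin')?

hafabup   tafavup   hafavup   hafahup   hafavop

taherwe ~ haherwe — Taranar t corresponds to Hamolu h word-initially before a back vowel.
muwobu ~ muwovu — Taranar b corresponds to Hamolu v between vowels (before a back vowel).
Applying these to Taranar 'tafabup':
  tafabup → hafabup   (t→h word-initially before a back vowel)
  hafabup → hafavup   (b→v between vowels (before a back vowel))
So the Hamolu cognate is 'hafavup'.

hafavup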